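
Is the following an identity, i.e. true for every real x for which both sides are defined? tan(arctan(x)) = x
Claim: tan(arctan(x)) = x.
Reasoning: For every real x, arctan(x) is by definition the angle in (-π/2, π/2) whose tangent equals x. Taking the tangent of that angle returns x.
So the two sides agree for every real x for which both sides are defined.

Conclusion: Yes, this is an identity.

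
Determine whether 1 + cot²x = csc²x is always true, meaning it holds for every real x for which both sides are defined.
Claim: 1 + cot²x = csc²x.
Reasoning: Start from sin²x + cos²x = 1 and divide every term by sin²x (allowed wherever cot x and csc x are defined): 1 + cot²x = 1/sin²x = csc²x.
So the two sides agree for every real x for which both sides are defined.

Conclusion: Yes, this is an identity.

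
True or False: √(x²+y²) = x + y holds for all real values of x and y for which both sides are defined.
False.

Claim: √(x²+y²) = x + y.
Test a specific point where both sides are defined: x = 1/2, y = 4.
LHS = √(x²+y²) ≈ 4.0311
RHS = x + y ≈ 4.5000
Since 4.0311 ≠ 4.5000, the equation fails at this point, so it cannot hold for all real values of x and y for which both sides are defined.
(x+y)² = x² + 2xy + y², not x² + y², so the square root does not split this way.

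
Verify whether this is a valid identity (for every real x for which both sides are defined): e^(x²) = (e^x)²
No, this is NOT an identity.

Claim: e^(x²) = (e^x)².
Test a specific point where both sides are defined: x = 1.
LHS = e^(x²) ≈ 2.7183
RHS = (e^x)² ≈ 7.3891
Since 2.7183 ≠ 7.3891, the equation fails at this point, so it cannot hold for every real x for which both sides are defined.
(e^x)² = e^(2x), and 2x ≠ x² in general.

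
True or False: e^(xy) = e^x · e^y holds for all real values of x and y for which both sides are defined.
False.

Claim: e^(xy) = e^x · e^y.
Test a specific point where both sides are defined: x = 1, y = 4.
LHS = e^(xy) ≈ 54.5982
RHS = e^x · e^y ≈ 148.4132
Since 54.5982 ≠ 148.4132, the equation fails at this point, so it cannot hold for all real values of x and y for which both sides are defined.
e^x · e^y = e^(x+y), not e^(xy).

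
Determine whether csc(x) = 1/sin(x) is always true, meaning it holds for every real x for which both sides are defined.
Claim: csc(x) = 1/sin(x).
Reasoning: csc(x) is by definition the reciprocal of sin(x), wherever sin(x) ≠ 0.
So the two sides agree for every real x for which both sides are defined.

Conclusion: Yes, this is an identity.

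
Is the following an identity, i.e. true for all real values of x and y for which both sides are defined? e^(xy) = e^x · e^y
Claim: e^(xy) = e^x · e^y.
Test a specific point where both sides are defined: x = 1, y = 1/2.
LHS = e^(xy) ≈ 1.6487
RHS = e^x · e^y ≈ 4.4817
Since 1.6487 ≠ 4.4817, the equation fails at this point, so it cannot hold for all real values of x and y for which both sides are defined.
e^x · e^y = e^(x+y), not e^(xy).

Conclusion: No, this is NOT an identity.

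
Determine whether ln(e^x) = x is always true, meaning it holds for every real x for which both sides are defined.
Claim: ln(e^x) = x.
Reasoning: ln is the inverse of the exponential: ln(e^x) asks for the exponent p with e^p = e^x, and since e^p is one-to-one that exponent is p = x.
So the two sides agree for every real x for which both sides are defined.

Conclusion: Yes, this is an identity.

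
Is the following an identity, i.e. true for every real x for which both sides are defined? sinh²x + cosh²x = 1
No, this is NOT an identity.

Claim: sinh²x + cosh²x = 1.
Test a specific point where both sides are defined: x = 2.
LHS = sinh²x + cosh²x ≈ 27.3082
RHS = 1 ≈ 1.0000
Since 27.3082 ≠ 1.0000, the equation fails at this point, so it cannot hold for every real x for which both sides are defined.
The correct hyperbolic identity is cosh²x - sinh²x = 1 (a difference); the sum sinh²x + cosh²x equals cosh(2x).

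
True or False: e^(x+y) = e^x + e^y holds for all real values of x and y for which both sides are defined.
Claim: e^(x+y) = e^x + e^y.
Test a specific point where both sides are defined: x = 4, y = 4.
LHS = e^(x+y) ≈ 2980.9580
RHS = e^x + e^y ≈ 109.1963
Since 2980.9580 ≠ 109.1963, the equation fails at this point, so it cannot hold for all real values of x and y for which both sides are defined.
The correct rule is e^(x+y) = e^x · e^y (a product, not a sum).

Conclusion: False.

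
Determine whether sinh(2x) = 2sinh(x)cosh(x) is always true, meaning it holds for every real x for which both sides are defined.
Claim: sinh(2x) = 2sinh(x)cosh(x).
Reasoning: 2sinh(x)cosh(x) = 2 · (e^x - e^-x)/2 · (e^x + e^-x)/2 = (e^(2x) - e^(-2x))/2 = sinh(2x).
So the two sides agree for every real x for which both sides are defined.

Conclusion: Yes, this is an identity.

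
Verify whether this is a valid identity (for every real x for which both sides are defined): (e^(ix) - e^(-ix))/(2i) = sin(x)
Yes, this is an identity.

Claim: (e^(ix) - e^(-ix))/(2i) = sin(x).
Reasoning: By Euler's formula e^(ix) = cos(x) + i·sin(x) and e^(-ix) = cos(x) - i·sin(x). Subtracting cancels the cosine terms: e^(ix) - e^(-ix) = 2i·sin(x); divide by 2i.
So the two sides agree for every real x for which both sides are defined.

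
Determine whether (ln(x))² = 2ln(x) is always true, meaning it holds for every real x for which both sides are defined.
Claim: (ln(x))² = 2ln(x).
Test a specific point where both sides are defined: x = 5.
LHS = (ln(x))² ≈ 2.5903
RHS = 2ln(x) ≈ 3.2189
Since 2.5903 ≠ 3.2189, the equation fails at this point, so it cannot hold for every real x for which both sides are defined.
2ln(x) equals ln(x²), which is not the same as (ln x)².

Conclusion: No, this is NOT an identity.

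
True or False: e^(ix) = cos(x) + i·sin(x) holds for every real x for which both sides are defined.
Claim: e^(ix) = cos(x) + i·sin(x).
Reasoning: Euler's formula. Expand e^(ix) = Σ (ix)^k / k!. Since i² = -1, the even-k terms are Σ (-1)^m x^(2m)/(2m)! = cos(x) and the odd-k terms are i · Σ (-1)^m x^(2m+1)/(2m+1)! = i·sin(x).
So the two sides agree for every real x for which both sides are defined.

Conclusion: True.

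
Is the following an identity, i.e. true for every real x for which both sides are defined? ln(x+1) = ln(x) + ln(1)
Claim: ln(x+1) = ln(x) + ln(1).
Test a specific point where both sides are defined: x = 1/2.
LHS = ln(x+1) ≈ 0.4055
RHS = ln(x) + ln(1) ≈ -0.6931
Since 0.4055 ≠ -0.6931, the equation fails at this point, so it cannot hold for every real x for which both sides are defined.
ln(1) = 0, so the right side is just ln(x), which differs from ln(x+1).

Conclusion: No, this is NOT an identity.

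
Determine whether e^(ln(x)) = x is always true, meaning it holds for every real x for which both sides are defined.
Claim: e^(ln(x)) = x.
Reasoning: For x > 0, ln(x) is by definition the exponent p such that e^p = x. Raising e to that exponent therefore returns x: e^(ln x) = x.
So the two sides agree for every real x for which both sides are defined.

Conclusion: Yes, this is an identity.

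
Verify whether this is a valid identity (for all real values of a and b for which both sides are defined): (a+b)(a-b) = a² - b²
Claim: (a+b)(a-b) = a² - b².
Reasoning: Expand: (a+b)(a-b) = a² - ab + ba - b² = a² - b² (the cross terms cancel).
So the two sides agree for all real values of a and b for which both sides are defined.

Conclusion: Yes, this is an identity.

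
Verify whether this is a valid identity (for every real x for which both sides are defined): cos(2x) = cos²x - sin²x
Yes, this is an identity.

Claim: cos(2x) = cos²x - sin²x.
Reasoning: Put y = x in the addition formula cos(x+y) = cos(x)cos(y) - sin(x)sin(y): cos(2x) = cos²x - sin²x.
So the two sides agree for every real x for which both sides are defined.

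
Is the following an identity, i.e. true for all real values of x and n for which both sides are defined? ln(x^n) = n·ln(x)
Yes, this is an identity.

Claim: ln(x^n) = n·ln(x).
Reasoning: The right side requires x > 0. For x > 0, x^n = (e^(ln x))^n = e^(n·ln x), so taking ln of both sides gives ln(x^n) = n·ln(x).
So the two sides agree for all real values of x and n for which both sides are defined.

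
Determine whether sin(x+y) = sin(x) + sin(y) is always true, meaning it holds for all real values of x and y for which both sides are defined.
Claim: sin(x+y) = sin(x) + sin(y).
Test a specific point where both sides are defined: x = π/4, y = 2π/3.
LHS = sin(x+y) ≈ 0.2588
RHS = sin(x) + sin(y) ≈ 1.5731
Since 0.2588 ≠ 1.5731, the equation fails at this point, so it cannot hold for all real values of x and y for which both sides are defined.
The correct expansion is sin(x+y) = sin(x)cos(y) + cos(x)sin(y); sine is not additive.

Conclusion: No, this is NOT an identity.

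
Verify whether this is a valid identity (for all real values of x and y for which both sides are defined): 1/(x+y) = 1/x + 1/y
Claim: 1/(x+y) = 1/x + 1/y.
Test a specific point where both sides are defined: x = 1/2, y = 3.
LHS = 1/(x+y) ≈ 0.2857
RHS = 1/x + 1/y ≈ 2.3333
Since 0.2857 ≠ 2.3333, the equation fails at this point, so it cannot hold for all real values of x and y for which both sides are defined.
1/x + 1/y = (x+y)/(xy), which is not 1/(x+y).

Conclusion: No, this is NOT an identity.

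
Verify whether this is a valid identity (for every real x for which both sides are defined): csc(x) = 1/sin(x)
Yes, this is an identity.

Claim: csc(x) = 1/sin(x).
Reasoning: csc(x) is by definition the reciprocal of sin(x), wherever sin(x) ≠ 0.
So the two sides agree for every real x for which both sides are defined.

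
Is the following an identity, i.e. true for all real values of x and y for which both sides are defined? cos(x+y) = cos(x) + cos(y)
No, this is NOT an identity.

Claim: cos(x+y) = cos(x) + cos(y).
Test a specific point where both sides are defined: x = 3π/4, y = 3π/4.
LHS = cos(x+y) ≈ 0.0000
RHS = cos(x) + cos(y) ≈ -1.4142
Since 0.0000 ≠ -1.4142, the equation fails at this point, so it cannot hold for all real values of x and y for which both sides are defined.
The correct expansion is cos(x+y) = cos(x)cos(y) - sin(x)sin(y); cosine is not additive.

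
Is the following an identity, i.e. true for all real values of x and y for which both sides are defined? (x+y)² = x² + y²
No, this is NOT an identity.

Claim: (x+y)² = x² + y².
Test a specific point where both sides are defined: x = 3, y = 1.
LHS = (x+y)² ≈ 16.0000
RHS = x² + y² ≈ 10.0000
Since 16.0000 ≠ 10.0000, the equation fails at this point, so it cannot hold for all real values of x and y for which both sides are defined.
The correct expansion is (x+y)² = x² + 2xy + y²; the cross term 2xy is missing.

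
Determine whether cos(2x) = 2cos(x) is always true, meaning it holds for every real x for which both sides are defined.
Claim: cos(2x) = 2cos(x).
Test a specific point where both sides are defined: x = -π/2.
LHS = cos(2x) ≈ -1.0000
RHS = 2cos(x) ≈ 0.0000
Since -1.0000 ≠ 0.0000, the equation fails at this point, so it cannot hold for every real x for which both sides are defined.
The correct double-angle formula is cos(2x) = cos²x - sin²x.

Conclusion: No, this is NOT an identity.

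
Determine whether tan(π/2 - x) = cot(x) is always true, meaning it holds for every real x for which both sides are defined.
Claim: tan(π/2 - x) = cot(x).
Reasoning: tan(π/2 - x) = sin(π/2 - x)/cos(π/2 - x) = cos(x)/sin(x) = cot(x), using the cofunction identities sin(π/2 - x) = cos(x) and cos(π/2 - x) = sin(x).
So the two sides agree for every real x for which both sides are defined.

Conclusion: Yes, this is an identity.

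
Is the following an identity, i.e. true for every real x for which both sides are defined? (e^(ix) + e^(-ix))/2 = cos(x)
Yes, this is an identity.

Claim: (e^(ix) + e^(-ix))/2 = cos(x).
Reasoning: By Euler's formula e^(ix) = cos(x) + i·sin(x) and e^(-ix) = cos(x) - i·sin(x). Adding cancels the sine terms: e^(ix) + e^(-ix) = 2cos(x); divide by 2.
So the two sides agree for every real x for which both sides are defined.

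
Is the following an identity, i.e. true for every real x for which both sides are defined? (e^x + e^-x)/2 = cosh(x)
Claim: (e^x + e^-x)/2 = cosh(x).
Reasoning: This is exactly the definition of the hyperbolic cosine: cosh(x) := (e^x + e^-x)/2.
So the two sides agree for every real x for which both sides are defined.

Conclusion: Yes, this is an identity.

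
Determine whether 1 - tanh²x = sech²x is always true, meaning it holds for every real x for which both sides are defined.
Claim: 1 - tanh²x = sech²x.
Reasoning: Divide cosh²x - sinh²x = 1 through by cosh²x (never zero): 1 - tanh²x = 1/cosh²x = sech²x.
So the two sides agree for every real x for which both sides are defined.

Conclusion: Yes, this is an identity.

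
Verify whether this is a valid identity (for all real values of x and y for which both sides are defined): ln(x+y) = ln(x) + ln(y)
Claim: ln(x+y) = ln(x) + ln(y).
Test a specific point where both sides are defined: x = 4, y = 5.
LHS = ln(x+y) ≈ 2.1972
RHS = ln(x) + ln(y) ≈ 2.9957
Since 2.1972 ≠ 2.9957, the equation fails at this point, so it cannot hold for all real values of x and y for which both sides are defined.
ln(x) + ln(y) = ln(xy), not ln(x+y).

Conclusion: No, this is NOT an identity.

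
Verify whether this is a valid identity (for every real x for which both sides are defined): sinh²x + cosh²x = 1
Claim: sinh²x + cosh²x = 1.
Test a specific point where both sides are defined: x = -3.
LHS = sinh²x + cosh²x ≈ 201.7156
RHS = 1 ≈ 1.0000
Since 201.7156 ≠ 1.0000, the equation fails at this point, so it cannot hold for every real x for which both sides are defined.
The correct hyperbolic identity is cosh²x - sinh²x = 1 (a difference); the sum sinh²x + cosh²x equals cosh(2x).

Conclusion: No, this is NOT an identity.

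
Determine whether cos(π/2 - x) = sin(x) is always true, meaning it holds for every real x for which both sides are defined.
Yes, this is an identity.

Claim: cos(π/2 - x) = sin(x).
Reasoning: Use cos(u - v) = cos(u)cos(v) + sin(u)sin(v) with u = π/2, v = x: cos(π/2)cos(x) + sin(π/2)sin(x) = 0·cos(x) + 1·sin(x) = sin(x).
So the two sides agree for every real x for which both sides are defined.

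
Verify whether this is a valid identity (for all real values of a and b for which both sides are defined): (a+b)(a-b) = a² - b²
Claim: (a+b)(a-b) = a² - b².
Reasoning: Expand: (a+b)(a-b) = a² - ab + ba - b² = a² - b² (the cross terms cancel).
So the two sides agree for all real values of a and b for which both sides are defined.

Conclusion: Yes, this is an identity.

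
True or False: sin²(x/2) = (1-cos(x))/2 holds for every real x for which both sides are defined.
Claim: sin²(x/2) = (1-cos(x))/2.
Reasoning: Use cos(2θ) = 1 - 2sin²θ with θ = x/2: cos(x) = 1 - 2sin²(x/2). Solving for sin²(x/2) gives (1 - cos(x))/2.
So the two sides agree for every real x for which both sides are defined.

Conclusion: True.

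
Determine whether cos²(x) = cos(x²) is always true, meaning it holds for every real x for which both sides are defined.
No, this is NOT an identity.

Claim: cos²(x) = cos(x²).
Test a specific point where both sides are defined: x = π/4.
LHS = cos²(x) ≈ 0.5000
RHS = cos(x²) ≈ 0.8157
Since 0.5000 ≠ 0.8157, the equation fails at this point, so it cannot hold for every real x for which both sides are defined.
cos²(x) means (cos x)², squaring the output; cos(x²) squares the input. These are different functions.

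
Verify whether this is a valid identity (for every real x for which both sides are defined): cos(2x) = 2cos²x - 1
Yes, this is an identity.

Claim: cos(2x) = 2cos²x - 1.
Reasoning: cos(2x) = cos²x - sin²x. Replace sin²x by 1 - cos²x: cos²x - (1 - cos²x) = 2cos²x - 1.
So the two sides agree for every real x for which both sides are defined.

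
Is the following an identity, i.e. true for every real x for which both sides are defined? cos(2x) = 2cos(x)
No, this is NOT an identity.

Claim: cos(2x) = 2cos(x).
Test a specific point where both sides are defined: x = 2π/3.
LHS = cos(2x) ≈ -0.5000
RHS = 2cos(x) ≈ -1.0000
Since -0.5000 ≠ -1.0000, the equation fails at this point, so it cannot hold for every real x for which both sides are defined.
The correct double-angle formula is cos(2x) = cos²x - sin²x.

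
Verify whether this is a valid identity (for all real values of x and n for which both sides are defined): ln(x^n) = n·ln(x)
Claim: ln(x^n) = n·ln(x).
Reasoning: The right side requires x > 0. For x > 0, x^n = (e^(ln x))^n = e^(n·ln x), so taking ln of both sides gives ln(x^n) = n·ln(x).
So the two sides agree for all real values of x and n for which both sides are defined.

Conclusion: Yes, this is an identity.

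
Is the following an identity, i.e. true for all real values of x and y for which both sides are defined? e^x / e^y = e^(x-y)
Claim: e^x / e^y = e^(x-y).
Reasoning: 1/e^y = e^(-y), so e^x / e^y = e^x · e^(-y) = e^(x + (-y)) = e^(x-y) by the product rule for exponents.
So the two sides agree for all real values of x and y for which both sides are defined.

Conclusion: Yes, this is an identity.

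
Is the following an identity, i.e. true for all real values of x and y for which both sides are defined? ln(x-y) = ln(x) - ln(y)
Claim: ln(x-y) = ln(x) - ln(y).
Test a specific point where both sides are defined: x = 2, y = 1.
LHS = ln(x-y) ≈ 0.0000
RHS = ln(x) - ln(y) ≈ 0.6931
Since 0.0000 ≠ 0.6931, the equation fails at this point, so it cannot hold for all real values of x and y for which both sides are defined.
ln(x) - ln(y) = ln(x/y), not ln(x-y).

Conclusion: No, this is NOT an identity.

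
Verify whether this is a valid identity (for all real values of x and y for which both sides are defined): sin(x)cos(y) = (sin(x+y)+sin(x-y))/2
Yes, this is an identity.

Claim: sin(x)cos(y) = (sin(x+y)+sin(x-y))/2.
Reasoning: sin(x+y) = sin(x)cos(y) + cos(x)sin(y) and sin(x-y) = sin(x)cos(y) - cos(x)sin(y). Adding, sin(x+y) + sin(x-y) = 2sin(x)cos(y); divide by 2.
So the two sides agree for all real values of x and y for which both sides are defined.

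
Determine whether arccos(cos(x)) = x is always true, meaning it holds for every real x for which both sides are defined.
Claim: arccos(cos(x)) = x.
Test a specific point where both sides are defined: x = -π/2.
LHS = arccos(cos(x)) ≈ 1.5708
RHS = x ≈ -1.5708
Since 1.5708 ≠ -1.5708, the equation fails at this point, so it cannot hold for every real x for which both sides are defined.
arccos only returns values in [0, π], so arccos(cos(x)) = x holds only for x in that interval, not for all real x.

Conclusion: No, this is NOT an identity.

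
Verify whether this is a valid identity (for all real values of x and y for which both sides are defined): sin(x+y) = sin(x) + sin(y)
No, this is NOT an identity.

Claim: sin(x+y) = sin(x) + sin(y).
Test a specific point where both sides are defined: x = -π/3, y = 2π/3.
LHS = sin(x+y) ≈ 0.8660
RHS = sin(x) + sin(y) ≈ 0.0000
Since 0.8660 ≠ 0.0000, the equation fails at this point, so it cannot hold for all real values of x and y for which both sides are defined.
The correct expansion is sin(x+y) = sin(x)cos(y) + cos(x)sin(y); sine is not additive.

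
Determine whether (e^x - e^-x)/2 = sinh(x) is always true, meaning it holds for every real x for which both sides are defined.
Claim: (e^x - e^-x)/2 = sinh(x).
Reasoning: This is exactly the definition of the hyperbolic sine: sinh(x) := (e^x - e^-x)/2.
So the two sides agree for every real x for which both sides are defined.

Conclusion: Yes, this is an identity.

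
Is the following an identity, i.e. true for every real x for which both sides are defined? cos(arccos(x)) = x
Claim: cos(arccos(x)) = x.
Reasoning: For -1 ≤ x ≤ 1 (where arccos is defined), arccos(x) is by definition an angle whose cosine equals x. Taking the cosine of that angle returns x. (Note the other order, arccos(cos x) = x, is NOT an identity.)
So the two sides agree for every real x for which both sides are defined.

Conclusion: Yes, this is an identity.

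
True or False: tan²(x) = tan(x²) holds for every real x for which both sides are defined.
False.

Claim: tan²(x) = tan(x²).
Test a specific point where both sides are defined: x = 3π/4.
LHS = tan²(x) ≈ 1.0000
RHS = tan(x²) ≈ -0.8977
Since 1.0000 ≠ -0.8977, the equation fails at this point, so it cannot hold for every real x for which both sides are defined.
tan²(x) means (tan x)², squaring the output; tan(x²) squares the input. These are different functions.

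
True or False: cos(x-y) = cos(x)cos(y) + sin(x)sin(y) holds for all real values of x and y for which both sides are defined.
Claim: cos(x-y) = cos(x)cos(y) + sin(x)sin(y).
Reasoning: Replace y by -y in cos(x+y) = cos(x)cos(y) - sin(x)sin(y) and use cos(-y) = cos(y), sin(-y) = -sin(y): cos(x-y) = cos(x)cos(y) + sin(x)sin(y).
So the two sides agree for all real values of x and y for which both sides are defined.

Conclusion: True.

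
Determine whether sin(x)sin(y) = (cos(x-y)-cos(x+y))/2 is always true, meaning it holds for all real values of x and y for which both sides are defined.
Yes, this is an identity.

Claim: sin(x)sin(y) = (cos(x-y)-cos(x+y))/2.
Reasoning: cos(x-y) = cos(x)cos(y) + sin(x)sin(y) and cos(x+y) = cos(x)cos(y) - sin(x)sin(y). Subtracting, cos(x-y) - cos(x+y) = 2sin(x)sin(y); divide by 2.
So the two sides agree for all real values of x and y for which both sides are defined.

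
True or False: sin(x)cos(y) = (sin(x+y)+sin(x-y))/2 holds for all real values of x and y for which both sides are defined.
Claim: sin(x)cos(y) = (sin(x+y)+sin(x-y))/2.
Reasoning: sin(x+y) = sin(x)cos(y) + cos(x)sin(y) and sin(x-y) = sin(x)cos(y) - cos(x)sin(y). Adding, sin(x+y) + sin(x-y) = 2sin(x)cos(y); divide by 2.
So the two sides agree for all real values of x and y for which both sides are defined.

Conclusion: True.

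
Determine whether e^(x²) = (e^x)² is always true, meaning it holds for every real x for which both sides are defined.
No, this is NOT an identity.

Claim: e^(x²) = (e^x)².
Test a specific point where both sides are defined: x = -3.
LHS = e^(x²) ≈ 8103.0839
RHS = (e^x)² ≈ 0.0025
Since 8103.0839 ≠ 0.0025, the equation fails at this point, so it cannot hold for every real x for which both sides are defined.
(e^x)² = e^(2x), and 2x ≠ x² in general.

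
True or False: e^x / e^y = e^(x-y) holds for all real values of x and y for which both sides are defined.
True.

Claim: e^x / e^y = e^(x-y).
Reasoning: 1/e^y = e^(-y), so e^x / e^y = e^x · e^(-y) = e^(x + (-y)) = e^(x-y) by the product rule for exponents.
So the two sides agree for all real values of x and y for which both sides are defined.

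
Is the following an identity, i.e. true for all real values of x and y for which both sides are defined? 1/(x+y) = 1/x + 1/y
Claim: 1/(x+y) = 1/x + 1/y.
Test a specific point where both sides are defined: x = 3, y = 3/2.
LHS = 1/(x+y) ≈ 0.2222
RHS = 1/x + 1/y ≈ 1.0000
Since 0.2222 ≠ 1.0000, the equation fails at this point, so it cannot hold for all real values of x and y for which both sides are defined.
1/x + 1/y = (x+y)/(xy), which is not 1/(x+y).

Conclusion: No, this is NOT an identity.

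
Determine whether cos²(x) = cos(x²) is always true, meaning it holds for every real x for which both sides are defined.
Claim: cos²(x) = cos(x²).
Test a specific point where both sides are defined: x = π/3.
LHS = cos²(x) ≈ 0.2500
RHS = cos(x²) ≈ 0.4566
Since 0.2500 ≠ 0.4566, the equation fails at this point, so it cannot hold for every real x for which both sides are defined.
cos²(x) means (cos x)², squaring the output; cos(x²) squares the input. These are different functions.

Conclusion: No, this is NOT an identity.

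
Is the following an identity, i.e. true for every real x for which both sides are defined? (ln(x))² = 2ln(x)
Claim: (ln(x))² = 2ln(x).
Test a specific point where both sides are defined: x = 3/2.
LHS = (ln(x))² ≈ 0.1644
RHS = 2ln(x) ≈ 0.8109
Since 0.1644 ≠ 0.8109, the equation fails at this point, so it cannot hold for every real x for which both sides are defined.
2ln(x) equals ln(x²), which is not the same as (ln x)².

Conclusion: No, this is NOT an identity.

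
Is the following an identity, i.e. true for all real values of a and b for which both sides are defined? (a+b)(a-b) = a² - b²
Yes, this is an identity.

Claim: (a+b)(a-b) = a² - b².
Reasoning: Expand: (a+b)(a-b) = a² - ab + ba - b² = a² - b² (the cross terms cancel).
So the two sides agree for all real values of a and b for which both sides are defined.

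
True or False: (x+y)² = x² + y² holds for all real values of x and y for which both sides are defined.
False.

Claim: (x+y)² = x² + y².
Test a specific point where both sides are defined: x = 2, y = 2.
LHS = (x+y)² ≈ 16.0000
RHS = x² + y² ≈ 8.0000
Since 16.0000 ≠ 8.0000, the equation fails at this point, so it cannot hold for all real values of x and y for which both sides are defined.
The correct expansion is (x+y)² = x² + 2xy + y²; the cross term 2xy is missing.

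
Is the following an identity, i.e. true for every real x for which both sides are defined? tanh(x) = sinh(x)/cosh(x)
Claim: tanh(x) = sinh(x)/cosh(x).
Reasoning: tanh(x) is defined as sinh(x)/cosh(x) = (e^x - e^-x)/(e^x + e^-x); cosh(x) ≥ 1 is never zero, so this holds for every real x.
So the two sides agree for every real x for which both sides are defined.

Conclusion: Yes, this is an identity.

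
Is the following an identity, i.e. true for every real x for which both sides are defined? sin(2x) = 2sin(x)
Claim: sin(2x) = 2sin(x).
Test a specific point where both sides are defined: x = π/6.
LHS = sin(2x) ≈ 0.8660
RHS = 2sin(x) ≈ 1.0000
Since 0.8660 ≠ 1.0000, the equation fails at this point, so it cannot hold for every real x for which both sides are defined.
The correct double-angle formula is sin(2x) = 2sin(x)cos(x).

Conclusion: No, this is NOT an identity.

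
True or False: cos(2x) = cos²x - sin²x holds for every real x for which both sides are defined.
True.

Claim: cos(2x) = cos²x - sin²x.
Reasoning: Put y = x in the addition formula cos(x+y) = cos(x)cos(y) - sin(x)sin(y): cos(2x) = cos²x - sin²x.
So the two sides agree for every real x for which both sides are defined.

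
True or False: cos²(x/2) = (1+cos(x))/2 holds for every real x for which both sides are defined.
True.

Claim: cos²(x/2) = (1+cos(x))/2.
Reasoning: Use cos(2θ) = 2cos²θ - 1 with θ = x/2: cos(x) = 2cos²(x/2) - 1. Solving for cos²(x/2) gives (1 + cos(x))/2.
So the two sides agree for every real x for which both sides are defined.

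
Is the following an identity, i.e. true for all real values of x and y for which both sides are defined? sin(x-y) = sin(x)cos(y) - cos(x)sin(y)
Claim: sin(x-y) = sin(x)cos(y) - cos(x)sin(y).
Reasoning: Replace y by -y in sin(x+y) = sin(x)cos(y) + cos(x)sin(y) and use cos(-y) = cos(y), sin(-y) = -sin(y): sin(x-y) = sin(x)cos(y) - cos(x)sin(y).
So the two sides agree for all real values of x and y for which both sides are defined.

Conclusion: Yes, this is an identity.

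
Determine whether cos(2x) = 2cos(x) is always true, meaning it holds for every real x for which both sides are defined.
Claim: cos(2x) = 2cos(x).
Test a specific point where both sides are defined: x = π/4.
LHS = cos(2x) ≈ 0.0000
RHS = 2cos(x) ≈ 1.4142
Since 0.0000 ≠ 1.4142, the equation fails at this point, so it cannot hold for every real x for which both sides are defined.
The correct double-angle formula is cos(2x) = cos²x - sin²x.

Conclusion: No, this is NOT an identity.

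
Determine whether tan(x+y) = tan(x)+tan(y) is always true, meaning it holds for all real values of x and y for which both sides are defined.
Claim: tan(x+y) = tan(x)+tan(y).
Test a specific point where both sides are defined: x = -π/3, y = -π/3.
LHS = tan(x+y) ≈ 1.7321
RHS = tan(x)+tan(y) ≈ -3.4641
Since 1.7321 ≠ -3.4641, the equation fails at this point, so it cannot hold for all real values of x and y for which both sides are defined.
The correct formula is tan(x+y) = (tan(x) + tan(y))/(1 - tan(x)tan(y)).

Conclusion: No, this is NOT an identity.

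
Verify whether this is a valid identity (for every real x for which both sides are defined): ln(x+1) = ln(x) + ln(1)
Claim: ln(x+1) = ln(x) + ln(1).
Test a specific point where both sides are defined: x = 2.
LHS = ln(x+1) ≈ 1.0986
RHS = ln(x) + ln(1) ≈ 0.6931
Since 1.0986 ≠ 0.6931, the equation fails at this point, so it cannot hold for every real x for which both sides are defined.
ln(1) = 0, so the right side is just ln(x), which differs from ln(x+1).

Conclusion: No, this is NOT an identity.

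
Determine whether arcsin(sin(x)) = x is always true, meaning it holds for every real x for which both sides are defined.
No, this is NOT an identity.

Claim: arcsin(sin(x)) = x.
Test a specific point where both sides are defined: x = 3π/4.
LHS = arcsin(sin(x)) ≈ 0.7854
RHS = x ≈ 2.3562
Since 0.7854 ≠ 2.3562, the equation fails at this point, so it cannot hold for every real x for which both sides are defined.
arcsin only returns values in [-π/2, π/2], so arcsin(sin(x)) = x holds only for x in that interval, not for all real x.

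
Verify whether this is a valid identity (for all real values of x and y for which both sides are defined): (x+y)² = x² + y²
Claim: (x+y)² = x² + y².
Test a specific point where both sides are defined: x = 2, y = 5.
LHS = (x+y)² ≈ 49.0000
RHS = x² + y² ≈ 29.0000
Since 49.0000 ≠ 29.0000, the equation fails at this point, so it cannot hold for all real values of x and y for which both sides are defined.
The correct expansion is (x+y)² = x² + 2xy + y²; the cross term 2xy is missing.

Conclusion: No, this is NOT an identity.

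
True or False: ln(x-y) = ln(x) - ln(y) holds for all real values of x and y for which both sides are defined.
Claim: ln(x-y) = ln(x) - ln(y).
Test a specific point where both sides are defined: x = 5, y = 2.
LHS = ln(x-y) ≈ 1.0986
RHS = ln(x) - ln(y) ≈ 0.9163
Since 1.0986 ≠ 0.9163, the equation fails at this point, so it cannot hold for all real values of x and y for which both sides are defined.
ln(x) - ln(y) = ln(x/y), not ln(x-y).

Conclusion: False.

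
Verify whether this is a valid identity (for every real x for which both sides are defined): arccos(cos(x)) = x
Claim: arccos(cos(x)) = x.
Test a specific point where both sides are defined: x = -π/4.
LHS = arccos(cos(x)) ≈ 0.7854
RHS = x ≈ -0.7854
Since 0.7854 ≠ -0.7854, the equation fails at this point, so it cannot hold for every real x for which both sides are defined.
arccos only returns values in [0, π], so arccos(cos(x)) = x holds only for x in that interval, not for all real x.

Conclusion: No, this is NOT an identity.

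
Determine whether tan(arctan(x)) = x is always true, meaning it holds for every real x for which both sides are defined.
Yes, this is an identity.

Claim: tan(arctan(x)) = x.
Reasoning: For every real x, arctan(x) is by definition the angle in (-π/2, π/2) whose tangent equals x. Taking the tangent of that angle returns x.
So the two sides agree for every real x for which both sides are defined.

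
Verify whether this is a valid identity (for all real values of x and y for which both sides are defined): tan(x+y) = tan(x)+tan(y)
Claim: tan(x+y) = tan(x)+tan(y).
Test a specific point where both sides are defined: x = 2π/3, y = 3π/4.
LHS = tan(x+y) ≈ 3.7321
RHS = tan(x)+tan(y) ≈ -2.7321
Since 3.7321 ≠ -2.7321, the equation fails at this point, so it cannot hold for all real values of x and y for which both sides are defined.
The correct formula is tan(x+y) = (tan(x) + tan(y))/(1 - tan(x)tan(y)).

Conclusion: No, this is NOT an identity.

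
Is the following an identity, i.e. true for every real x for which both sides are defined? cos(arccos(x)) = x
Claim: cos(arccos(x)) = x.
Reasoning: For -1 ≤ x ≤ 1 (where arccos is defined), arccos(x) is by definition an angle whose cosine equals x. Taking the cosine of that angle returns x. (Note the other order, arccos(cos x) = x, is NOT an identity.)
So the two sides agree for every real x for which both sides are defined.

Conclusion: Yes, this is an identity.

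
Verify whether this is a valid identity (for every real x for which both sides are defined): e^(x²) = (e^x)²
No, this is NOT an identity.

Claim: e^(x²) = (e^x)².
Test a specific point where both sides are defined: x = -2.
LHS = e^(x²) ≈ 54.5982
RHS = (e^x)² ≈ 0.0183
Since 54.5982 ≠ 0.0183, the equation fails at this point, so it cannot hold for every real x for which both sides are defined.
(e^x)² = e^(2x), and 2x ≠ x² in general.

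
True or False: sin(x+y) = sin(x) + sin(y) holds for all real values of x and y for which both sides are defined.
False.

Claim: sin(x+y) = sin(x) + sin(y).
Test a specific point where both sides are defined: x = 3π/4, y = π/3.
LHS = sin(x+y) ≈ -0.2588
RHS = sin(x) + sin(y) ≈ 1.5731
Since -0.2588 ≠ 1.5731, the equation fails at this point, so it cannot hold for all real values of x and y for which both sides are defined.
The correct expansion is sin(x+y) = sin(x)cos(y) + cos(x)sin(y); sine is not additive.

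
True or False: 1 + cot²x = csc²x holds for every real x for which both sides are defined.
Claim: 1 + cot²x = csc²x.
Reasoning: Start from sin²x + cos²x = 1 and divide every term by sin²x (allowed wherever cot x and csc x are defined): 1 + cot²x = 1/sin²x = csc²x.
So the two sides agree for every real x for which both sides are defined.

Conclusion: True.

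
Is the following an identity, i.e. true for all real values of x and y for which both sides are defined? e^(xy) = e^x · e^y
No, this is NOT an identity.

Claim: e^(xy) = e^x · e^y.
Test a specific point where both sides are defined: x = -3, y = -2.
LHS = e^(xy) ≈ 403.4288
RHS = e^x · e^y ≈ 0.0067
Since 403.4288 ≠ 0.0067, the equation fails at this point, so it cannot hold for all real values of x and y for which both sides are defined.
e^x · e^y = e^(x+y), not e^(xy).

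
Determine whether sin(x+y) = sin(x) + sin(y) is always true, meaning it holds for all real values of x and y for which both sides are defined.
Claim: sin(x+y) = sin(x) + sin(y).
Test a specific point where both sides are defined: x = π, y = -π/3.
LHS = sin(x+y) ≈ 0.8660
RHS = sin(x) + sin(y) ≈ -0.8660
Since 0.8660 ≠ -0.8660, the equation fails at this point, so it cannot hold for all real values of x and y for which both sides are defined.
The correct expansion is sin(x+y) = sin(x)cos(y) + cos(x)sin(y); sine is not additive.

Conclusion: No, this is NOT an identity.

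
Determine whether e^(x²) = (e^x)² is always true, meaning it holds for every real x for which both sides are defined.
No, this is NOT an identity.

Claim: e^(x²) = (e^x)².
Test a specific point where both sides are defined: x = -2.
LHS = e^(x²) ≈ 54.5982
RHS = (e^x)² ≈ 0.0183
Since 54.5982 ≠ 0.0183, the equation fails at this point, so it cannot hold for every real x for which both sides are defined.
(e^x)² = e^(2x), and 2x ≠ x² in general.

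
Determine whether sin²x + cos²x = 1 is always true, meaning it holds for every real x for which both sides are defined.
Claim: sin²x + cos²x = 1.
Reasoning: The point (cos x, sin x) lies on the unit circle X² + Y² = 1, so cos²x + sin²x = 1 for every real x.
So the two sides agree for every real x for which both sides are defined.

Conclusion: Yes, this is an identity.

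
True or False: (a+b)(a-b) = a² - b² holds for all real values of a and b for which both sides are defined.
True.

Claim: (a+b)(a-b) = a² - b².
Reasoning: Expand: (a+b)(a-b) = a² - ab + ba - b² = a² - b² (the cross terms cancel).
So the two sides agree for all real values of a and b for which both sides are defined.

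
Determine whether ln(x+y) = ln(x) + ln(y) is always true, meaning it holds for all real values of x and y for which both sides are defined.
No, this is NOT an identity.

Claim: ln(x+y) = ln(x) + ln(y).
Test a specific point where both sides are defined: x = 2, y = 3.
LHS = ln(x+y) ≈ 1.6094
RHS = ln(x) + ln(y) ≈ 1.7918
Since 1.6094 ≠ 1.7918, the equation fails at this point, so it cannot hold for all real values of x and y for which both sides are defined.
ln(x) + ln(y) = ln(xy), not ln(x+y).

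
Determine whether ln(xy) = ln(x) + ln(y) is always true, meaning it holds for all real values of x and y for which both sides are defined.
Yes, this is an identity.

Claim: ln(xy) = ln(x) + ln(y).
Reasoning: Both sides are simultaneously defined only when x, y > 0. Write x = e^p, y = e^q (p = ln x, q = ln y). Then xy = e^p · e^q = e^(p+q), so ln(xy) = p + q = ln(x) + ln(y).
So the two sides agree for all real values of x and y for which both sides are defined.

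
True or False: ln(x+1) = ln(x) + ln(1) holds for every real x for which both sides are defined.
Claim: ln(x+1) = ln(x) + ln(1).
Test a specific point where both sides are defined: x = 1/2.
LHS = ln(x+1) ≈ 0.4055
RHS = ln(x) + ln(1) ≈ -0.6931
Since 0.4055 ≠ -0.6931, the equation fails at this point, so it cannot hold for every real x for which both sides are defined.
ln(1) = 0, so the right side is just ln(x), which differs from ln(x+1).

Conclusion: False.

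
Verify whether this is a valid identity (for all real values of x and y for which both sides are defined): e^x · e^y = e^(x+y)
Claim: e^x · e^y = e^(x+y).
Reasoning: This is the law of exponents for a common base: multiplying powers adds exponents. E.g. from the series, (Σ x^j/j!)(Σ y^k/k!) = Σ_m (Σ_{j+k=m} x^j y^k/(j!k!)) = Σ_m (x+y)^m/m! by the binomial theorem.
So the two sides agree for all real values of x and y for which both sides are defined.

Conclusion: Yes, this is an identity.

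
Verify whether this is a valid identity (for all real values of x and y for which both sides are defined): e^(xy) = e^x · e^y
No, this is NOT an identity.

Claim: e^(xy) = e^x · e^y.
Test a specific point where both sides are defined: x = 1/2, y = 1.
LHS = e^(xy) ≈ 1.6487
RHS = e^x · e^y ≈ 4.4817
Since 1.6487 ≠ 4.4817, the equation fails at this point, so it cannot hold for all real values of x and y for which both sides are defined.
e^x · e^y = e^(x+y), not e^(xy).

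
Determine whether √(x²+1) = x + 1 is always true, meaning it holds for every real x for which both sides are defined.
No, this is NOT an identity.

Claim: √(x²+1) = x + 1.
Test a specific point where both sides are defined: x = 5.
LHS = √(x²+1) ≈ 5.0990
RHS = x + 1 ≈ 6.0000
Since 5.0990 ≠ 6.0000, the equation fails at this point, so it cannot hold for every real x for which both sides are defined.
(x+1)² = x² + 2x + 1 ≠ x² + 1 unless x = 0.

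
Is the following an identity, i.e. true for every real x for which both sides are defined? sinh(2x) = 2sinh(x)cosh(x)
Yes, this is an identity.

Claim: sinh(2x) = 2sinh(x)cosh(x).
Reasoning: 2sinh(x)cosh(x) = 2 · (e^x - e^-x)/2 · (e^x + e^-x)/2 = (e^(2x) - e^(-2x))/2 = sinh(2x).
So the two sides agree for every real x for which both sides are defined.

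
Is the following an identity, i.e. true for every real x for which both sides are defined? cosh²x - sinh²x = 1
Yes, this is an identity.

Claim: cosh²x - sinh²x = 1.
Reasoning: With cosh(x) = (e^x + e^-x)/2 and sinh(x) = (e^x - e^-x)/2: cosh²x = (e^(2x) + 2 + e^(-2x))/4 and sinh²x = (e^(2x) - 2 + e^(-2x))/4. Subtracting leaves 4/4 = 1.
So the two sides agree for every real x for which both sides are defined.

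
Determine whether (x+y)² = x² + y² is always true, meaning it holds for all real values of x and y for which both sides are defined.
Claim: (x+y)² = x² + y².
Test a specific point where both sides are defined: x = -2, y = -3.
LHS = (x+y)² ≈ 25.0000
RHS = x² + y² ≈ 13.0000
Since 25.0000 ≠ 13.0000, the equation fails at this point, so it cannot hold for all real values of x and y for which both sides are defined.
The correct expansion is (x+y)² = x² + 2xy + y²; the cross term 2xy is missing.

Conclusion: No, this is NOT an identity.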